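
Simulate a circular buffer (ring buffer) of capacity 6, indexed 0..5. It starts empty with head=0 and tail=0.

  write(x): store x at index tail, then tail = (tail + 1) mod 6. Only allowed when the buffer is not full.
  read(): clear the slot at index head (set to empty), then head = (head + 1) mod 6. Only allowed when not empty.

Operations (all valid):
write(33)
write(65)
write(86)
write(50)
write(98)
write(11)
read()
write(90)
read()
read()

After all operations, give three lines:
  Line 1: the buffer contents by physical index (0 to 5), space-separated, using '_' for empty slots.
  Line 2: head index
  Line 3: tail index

Answer: 90 _ _ 50 98 11
3
1

Derivation:
write(33): buf=[33 _ _ _ _ _], head=0, tail=1, size=1
write(65): buf=[33 65 _ _ _ _], head=0, tail=2, size=2
write(86): buf=[33 65 86 _ _ _], head=0, tail=3, size=3
write(50): buf=[33 65 86 50 _ _], head=0, tail=4, size=4
write(98): buf=[33 65 86 50 98 _], head=0, tail=5, size=5
write(11): buf=[33 65 86 50 98 11], head=0, tail=0, size=6
read(): buf=[_ 65 86 50 98 11], head=1, tail=0, size=5
write(90): buf=[90 65 86 50 98 11], head=1, tail=1, size=6
read(): buf=[90 _ 86 50 98 11], head=2, tail=1, size=5
read(): buf=[90 _ _ 50 98 11], head=3, tail=1, size=4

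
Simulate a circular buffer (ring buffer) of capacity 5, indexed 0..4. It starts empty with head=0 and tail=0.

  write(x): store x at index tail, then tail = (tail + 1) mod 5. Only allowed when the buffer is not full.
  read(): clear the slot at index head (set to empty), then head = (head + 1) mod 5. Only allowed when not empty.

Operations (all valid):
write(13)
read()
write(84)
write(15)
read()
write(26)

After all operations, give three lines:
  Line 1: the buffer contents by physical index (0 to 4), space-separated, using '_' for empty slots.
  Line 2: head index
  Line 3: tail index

Answer: _ _ 15 26 _
2
4

Derivation:
write(13): buf=[13 _ _ _ _], head=0, tail=1, size=1
read(): buf=[_ _ _ _ _], head=1, tail=1, size=0
write(84): buf=[_ 84 _ _ _], head=1, tail=2, size=1
write(15): buf=[_ 84 15 _ _], head=1, tail=3, size=2
read(): buf=[_ _ 15 _ _], head=2, tail=3, size=1
write(26): buf=[_ _ 15 26 _], head=2, tail=4, size=2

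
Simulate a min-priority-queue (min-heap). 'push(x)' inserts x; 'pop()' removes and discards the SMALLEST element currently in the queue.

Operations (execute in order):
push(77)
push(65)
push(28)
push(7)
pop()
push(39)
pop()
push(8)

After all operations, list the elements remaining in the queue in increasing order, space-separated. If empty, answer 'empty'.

push(77): heap contents = [77]
push(65): heap contents = [65, 77]
push(28): heap contents = [28, 65, 77]
push(7): heap contents = [7, 28, 65, 77]
pop() → 7: heap contents = [28, 65, 77]
push(39): heap contents = [28, 39, 65, 77]
pop() → 28: heap contents = [39, 65, 77]
push(8): heap contents = [8, 39, 65, 77]

Answer: 8 39 65 77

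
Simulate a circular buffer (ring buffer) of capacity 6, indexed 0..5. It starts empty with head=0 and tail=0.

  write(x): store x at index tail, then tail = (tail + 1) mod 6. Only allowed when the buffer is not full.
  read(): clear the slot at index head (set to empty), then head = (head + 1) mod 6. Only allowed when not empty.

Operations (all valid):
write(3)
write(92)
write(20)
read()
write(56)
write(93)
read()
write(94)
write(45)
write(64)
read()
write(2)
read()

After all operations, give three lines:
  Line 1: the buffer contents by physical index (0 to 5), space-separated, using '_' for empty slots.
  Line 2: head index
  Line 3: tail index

write(3): buf=[3 _ _ _ _ _], head=0, tail=1, size=1
write(92): buf=[3 92 _ _ _ _], head=0, tail=2, size=2
write(20): buf=[3 92 20 _ _ _], head=0, tail=3, size=3
read(): buf=[_ 92 20 _ _ _], head=1, tail=3, size=2
write(56): buf=[_ 92 20 56 _ _], head=1, tail=4, size=3
write(93): buf=[_ 92 20 56 93 _], head=1, tail=5, size=4
read(): buf=[_ _ 20 56 93 _], head=2, tail=5, size=3
write(94): buf=[_ _ 20 56 93 94], head=2, tail=0, size=4
write(45): buf=[45 _ 20 56 93 94], head=2, tail=1, size=5
write(64): buf=[45 64 20 56 93 94], head=2, tail=2, size=6
read(): buf=[45 64 _ 56 93 94], head=3, tail=2, size=5
write(2): buf=[45 64 2 56 93 94], head=3, tail=3, size=6
read(): buf=[45 64 2 _ 93 94], head=4, tail=3, size=5

Answer: 45 64 2 _ 93 94
4
3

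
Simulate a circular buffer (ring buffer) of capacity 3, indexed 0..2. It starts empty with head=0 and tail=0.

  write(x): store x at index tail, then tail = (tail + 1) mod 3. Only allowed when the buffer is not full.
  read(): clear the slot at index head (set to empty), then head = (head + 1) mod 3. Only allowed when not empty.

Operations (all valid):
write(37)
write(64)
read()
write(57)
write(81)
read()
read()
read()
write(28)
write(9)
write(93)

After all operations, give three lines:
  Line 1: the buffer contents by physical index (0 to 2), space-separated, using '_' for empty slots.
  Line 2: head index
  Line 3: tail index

write(37): buf=[37 _ _], head=0, tail=1, size=1
write(64): buf=[37 64 _], head=0, tail=2, size=2
read(): buf=[_ 64 _], head=1, tail=2, size=1
write(57): buf=[_ 64 57], head=1, tail=0, size=2
write(81): buf=[81 64 57], head=1, tail=1, size=3
read(): buf=[81 _ 57], head=2, tail=1, size=2
read(): buf=[81 _ _], head=0, tail=1, size=1
read(): buf=[_ _ _], head=1, tail=1, size=0
write(28): buf=[_ 28 _], head=1, tail=2, size=1
write(9): buf=[_ 28 9], head=1, tail=0, size=2
write(93): buf=[93 28 9], head=1, tail=1, size=3

Answer: 93 28 9
1
1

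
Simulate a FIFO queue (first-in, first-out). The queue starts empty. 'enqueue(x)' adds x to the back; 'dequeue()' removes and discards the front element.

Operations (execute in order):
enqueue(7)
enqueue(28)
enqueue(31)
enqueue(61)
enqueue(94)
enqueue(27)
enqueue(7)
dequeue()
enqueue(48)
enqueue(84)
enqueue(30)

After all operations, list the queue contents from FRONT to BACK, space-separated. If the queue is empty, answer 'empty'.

enqueue(7): [7]
enqueue(28): [7, 28]
enqueue(31): [7, 28, 31]
enqueue(61): [7, 28, 31, 61]
enqueue(94): [7, 28, 31, 61, 94]
enqueue(27): [7, 28, 31, 61, 94, 27]
enqueue(7): [7, 28, 31, 61, 94, 27, 7]
dequeue(): [28, 31, 61, 94, 27, 7]
enqueue(48): [28, 31, 61, 94, 27, 7, 48]
enqueue(84): [28, 31, 61, 94, 27, 7, 48, 84]
enqueue(30): [28, 31, 61, 94, 27, 7, 48, 84, 30]

Answer: 28 31 61 94 27 7 48 84 30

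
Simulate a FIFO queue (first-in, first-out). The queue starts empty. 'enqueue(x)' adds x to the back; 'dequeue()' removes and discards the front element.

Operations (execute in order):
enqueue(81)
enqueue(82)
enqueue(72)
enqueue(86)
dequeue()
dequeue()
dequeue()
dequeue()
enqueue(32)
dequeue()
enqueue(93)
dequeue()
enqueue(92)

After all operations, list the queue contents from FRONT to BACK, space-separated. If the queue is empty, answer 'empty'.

enqueue(81): [81]
enqueue(82): [81, 82]
enqueue(72): [81, 82, 72]
enqueue(86): [81, 82, 72, 86]
dequeue(): [82, 72, 86]
dequeue(): [72, 86]
dequeue(): [86]
dequeue(): []
enqueue(32): [32]
dequeue(): []
enqueue(93): [93]
dequeue(): []
enqueue(92): [92]

Answer: 92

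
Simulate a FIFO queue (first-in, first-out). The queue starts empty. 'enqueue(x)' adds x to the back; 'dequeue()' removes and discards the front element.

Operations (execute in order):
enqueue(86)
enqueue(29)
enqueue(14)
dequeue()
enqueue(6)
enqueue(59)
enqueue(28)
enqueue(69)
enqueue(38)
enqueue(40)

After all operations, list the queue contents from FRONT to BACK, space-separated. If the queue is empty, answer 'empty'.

Answer: 29 14 6 59 28 69 38 40

Derivation:
enqueue(86): [86]
enqueue(29): [86, 29]
enqueue(14): [86, 29, 14]
dequeue(): [29, 14]
enqueue(6): [29, 14, 6]
enqueue(59): [29, 14, 6, 59]
enqueue(28): [29, 14, 6, 59, 28]
enqueue(69): [29, 14, 6, 59, 28, 69]
enqueue(38): [29, 14, 6, 59, 28, 69, 38]
enqueue(40): [29, 14, 6, 59, 28, 69, 38, 40]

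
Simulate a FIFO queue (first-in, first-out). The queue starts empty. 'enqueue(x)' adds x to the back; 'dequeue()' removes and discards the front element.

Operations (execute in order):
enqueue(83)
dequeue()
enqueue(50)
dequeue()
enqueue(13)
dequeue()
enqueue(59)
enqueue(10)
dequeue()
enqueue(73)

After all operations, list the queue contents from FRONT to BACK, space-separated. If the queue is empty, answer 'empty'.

enqueue(83): [83]
dequeue(): []
enqueue(50): [50]
dequeue(): []
enqueue(13): [13]
dequeue(): []
enqueue(59): [59]
enqueue(10): [59, 10]
dequeue(): [10]
enqueue(73): [10, 73]

Answer: 10 73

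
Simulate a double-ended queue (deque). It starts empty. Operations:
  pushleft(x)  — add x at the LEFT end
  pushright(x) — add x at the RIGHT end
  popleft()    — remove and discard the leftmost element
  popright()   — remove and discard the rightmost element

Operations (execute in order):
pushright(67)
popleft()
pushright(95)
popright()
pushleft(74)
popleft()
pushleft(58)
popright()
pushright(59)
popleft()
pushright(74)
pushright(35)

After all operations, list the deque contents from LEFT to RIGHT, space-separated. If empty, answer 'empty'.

Answer: 74 35

Derivation:
pushright(67): [67]
popleft(): []
pushright(95): [95]
popright(): []
pushleft(74): [74]
popleft(): []
pushleft(58): [58]
popright(): []
pushright(59): [59]
popleft(): []
pushright(74): [74]
pushright(35): [74, 35]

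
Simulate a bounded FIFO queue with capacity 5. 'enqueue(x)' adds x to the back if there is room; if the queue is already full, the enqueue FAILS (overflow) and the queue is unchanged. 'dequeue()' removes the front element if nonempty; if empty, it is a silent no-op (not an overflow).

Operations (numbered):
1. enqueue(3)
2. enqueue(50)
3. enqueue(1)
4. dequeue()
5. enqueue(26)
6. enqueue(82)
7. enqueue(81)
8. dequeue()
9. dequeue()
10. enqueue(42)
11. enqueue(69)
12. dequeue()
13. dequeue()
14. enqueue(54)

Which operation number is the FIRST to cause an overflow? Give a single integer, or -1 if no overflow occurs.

1. enqueue(3): size=1
2. enqueue(50): size=2
3. enqueue(1): size=3
4. dequeue(): size=2
5. enqueue(26): size=3
6. enqueue(82): size=4
7. enqueue(81): size=5
8. dequeue(): size=4
9. dequeue(): size=3
10. enqueue(42): size=4
11. enqueue(69): size=5
12. dequeue(): size=4
13. dequeue(): size=3
14. enqueue(54): size=4

Answer: -1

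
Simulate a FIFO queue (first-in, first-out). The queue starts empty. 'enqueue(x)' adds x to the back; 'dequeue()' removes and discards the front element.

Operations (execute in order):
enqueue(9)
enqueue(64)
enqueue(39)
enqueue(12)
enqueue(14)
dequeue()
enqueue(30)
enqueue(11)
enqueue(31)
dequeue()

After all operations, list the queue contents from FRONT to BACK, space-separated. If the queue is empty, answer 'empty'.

Answer: 39 12 14 30 11 31

Derivation:
enqueue(9): [9]
enqueue(64): [9, 64]
enqueue(39): [9, 64, 39]
enqueue(12): [9, 64, 39, 12]
enqueue(14): [9, 64, 39, 12, 14]
dequeue(): [64, 39, 12, 14]
enqueue(30): [64, 39, 12, 14, 30]
enqueue(11): [64, 39, 12, 14, 30, 11]
enqueue(31): [64, 39, 12, 14, 30, 11, 31]
dequeue(): [39, 12, 14, 30, 11, 31]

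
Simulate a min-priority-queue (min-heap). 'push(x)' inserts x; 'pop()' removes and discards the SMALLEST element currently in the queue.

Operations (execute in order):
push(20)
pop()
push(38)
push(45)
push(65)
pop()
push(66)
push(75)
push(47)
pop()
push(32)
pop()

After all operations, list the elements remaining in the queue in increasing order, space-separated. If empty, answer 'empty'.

Answer: 47 65 66 75

Derivation:
push(20): heap contents = [20]
pop() → 20: heap contents = []
push(38): heap contents = [38]
push(45): heap contents = [38, 45]
push(65): heap contents = [38, 45, 65]
pop() → 38: heap contents = [45, 65]
push(66): heap contents = [45, 65, 66]
push(75): heap contents = [45, 65, 66, 75]
push(47): heap contents = [45, 47, 65, 66, 75]
pop() → 45: heap contents = [47, 65, 66, 75]
push(32): heap contents = [32, 47, 65, 66, 75]
pop() → 32: heap contents = [47, 65, 66, 75]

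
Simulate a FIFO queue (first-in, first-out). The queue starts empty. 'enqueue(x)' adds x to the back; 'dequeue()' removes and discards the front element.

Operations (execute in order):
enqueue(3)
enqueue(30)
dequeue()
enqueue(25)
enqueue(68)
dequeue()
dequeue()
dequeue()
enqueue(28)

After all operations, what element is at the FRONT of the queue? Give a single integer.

enqueue(3): queue = [3]
enqueue(30): queue = [3, 30]
dequeue(): queue = [30]
enqueue(25): queue = [30, 25]
enqueue(68): queue = [30, 25, 68]
dequeue(): queue = [25, 68]
dequeue(): queue = [68]
dequeue(): queue = []
enqueue(28): queue = [28]

Answer: 28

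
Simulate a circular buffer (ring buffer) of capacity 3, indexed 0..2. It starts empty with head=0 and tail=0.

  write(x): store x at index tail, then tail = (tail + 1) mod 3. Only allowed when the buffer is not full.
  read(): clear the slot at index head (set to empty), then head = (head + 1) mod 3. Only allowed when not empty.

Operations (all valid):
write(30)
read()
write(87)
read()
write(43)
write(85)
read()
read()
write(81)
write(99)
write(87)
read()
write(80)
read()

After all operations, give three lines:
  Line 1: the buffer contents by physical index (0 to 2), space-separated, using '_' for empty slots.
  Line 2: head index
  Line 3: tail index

Answer: 87 80 _
0
2

Derivation:
write(30): buf=[30 _ _], head=0, tail=1, size=1
read(): buf=[_ _ _], head=1, tail=1, size=0
write(87): buf=[_ 87 _], head=1, tail=2, size=1
read(): buf=[_ _ _], head=2, tail=2, size=0
write(43): buf=[_ _ 43], head=2, tail=0, size=1
write(85): buf=[85 _ 43], head=2, tail=1, size=2
read(): buf=[85 _ _], head=0, tail=1, size=1
read(): buf=[_ _ _], head=1, tail=1, size=0
write(81): buf=[_ 81 _], head=1, tail=2, size=1
write(99): buf=[_ 81 99], head=1, tail=0, size=2
write(87): buf=[87 81 99], head=1, tail=1, size=3
read(): buf=[87 _ 99], head=2, tail=1, size=2
write(80): buf=[87 80 99], head=2, tail=2, size=3
read(): buf=[87 80 _], head=0, tail=2, size=2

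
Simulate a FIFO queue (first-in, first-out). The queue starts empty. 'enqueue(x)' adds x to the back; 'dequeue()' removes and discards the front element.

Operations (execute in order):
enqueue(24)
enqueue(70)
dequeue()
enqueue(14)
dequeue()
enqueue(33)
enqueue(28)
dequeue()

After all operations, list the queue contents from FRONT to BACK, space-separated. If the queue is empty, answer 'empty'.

enqueue(24): [24]
enqueue(70): [24, 70]
dequeue(): [70]
enqueue(14): [70, 14]
dequeue(): [14]
enqueue(33): [14, 33]
enqueue(28): [14, 33, 28]
dequeue(): [33, 28]

Answer: 33 28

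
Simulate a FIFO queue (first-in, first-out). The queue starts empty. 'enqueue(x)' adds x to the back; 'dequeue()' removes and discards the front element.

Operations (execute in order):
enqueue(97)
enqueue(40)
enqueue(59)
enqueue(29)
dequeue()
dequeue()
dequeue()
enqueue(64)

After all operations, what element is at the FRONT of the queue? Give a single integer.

enqueue(97): queue = [97]
enqueue(40): queue = [97, 40]
enqueue(59): queue = [97, 40, 59]
enqueue(29): queue = [97, 40, 59, 29]
dequeue(): queue = [40, 59, 29]
dequeue(): queue = [59, 29]
dequeue(): queue = [29]
enqueue(64): queue = [29, 64]

Answer: 29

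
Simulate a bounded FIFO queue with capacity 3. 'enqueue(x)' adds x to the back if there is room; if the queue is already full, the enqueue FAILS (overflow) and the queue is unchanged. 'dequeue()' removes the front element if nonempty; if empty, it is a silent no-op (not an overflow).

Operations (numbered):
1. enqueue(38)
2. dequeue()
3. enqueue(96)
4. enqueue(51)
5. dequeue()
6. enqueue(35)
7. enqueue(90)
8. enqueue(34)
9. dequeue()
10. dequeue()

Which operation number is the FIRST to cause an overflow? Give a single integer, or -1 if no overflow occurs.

Answer: 8

Derivation:
1. enqueue(38): size=1
2. dequeue(): size=0
3. enqueue(96): size=1
4. enqueue(51): size=2
5. dequeue(): size=1
6. enqueue(35): size=2
7. enqueue(90): size=3
8. enqueue(34): size=3=cap → OVERFLOW (fail)
9. dequeue(): size=2
10. dequeue(): size=1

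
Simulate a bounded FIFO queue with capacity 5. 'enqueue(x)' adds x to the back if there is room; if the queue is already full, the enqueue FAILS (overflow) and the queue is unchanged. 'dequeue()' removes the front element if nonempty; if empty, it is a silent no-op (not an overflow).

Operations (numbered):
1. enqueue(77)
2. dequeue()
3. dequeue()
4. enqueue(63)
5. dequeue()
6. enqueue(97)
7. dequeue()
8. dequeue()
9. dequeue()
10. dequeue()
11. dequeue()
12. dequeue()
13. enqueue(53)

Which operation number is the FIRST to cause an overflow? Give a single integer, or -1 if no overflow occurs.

Answer: -1

Derivation:
1. enqueue(77): size=1
2. dequeue(): size=0
3. dequeue(): empty, no-op, size=0
4. enqueue(63): size=1
5. dequeue(): size=0
6. enqueue(97): size=1
7. dequeue(): size=0
8. dequeue(): empty, no-op, size=0
9. dequeue(): empty, no-op, size=0
10. dequeue(): empty, no-op, size=0
11. dequeue(): empty, no-op, size=0
12. dequeue(): empty, no-op, size=0
13. enqueue(53): size=1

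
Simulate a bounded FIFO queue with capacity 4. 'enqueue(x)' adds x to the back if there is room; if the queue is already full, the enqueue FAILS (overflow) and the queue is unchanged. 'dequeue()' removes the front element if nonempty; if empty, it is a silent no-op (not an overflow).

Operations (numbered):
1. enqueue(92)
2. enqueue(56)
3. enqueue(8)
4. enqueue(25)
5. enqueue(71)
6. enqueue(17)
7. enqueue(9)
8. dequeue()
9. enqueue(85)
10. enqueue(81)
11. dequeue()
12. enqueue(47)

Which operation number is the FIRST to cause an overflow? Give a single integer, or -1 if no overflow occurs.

Answer: 5

Derivation:
1. enqueue(92): size=1
2. enqueue(56): size=2
3. enqueue(8): size=3
4. enqueue(25): size=4
5. enqueue(71): size=4=cap → OVERFLOW (fail)
6. enqueue(17): size=4=cap → OVERFLOW (fail)
7. enqueue(9): size=4=cap → OVERFLOW (fail)
8. dequeue(): size=3
9. enqueue(85): size=4
10. enqueue(81): size=4=cap → OVERFLOW (fail)
11. dequeue(): size=3
12. enqueue(47): size=4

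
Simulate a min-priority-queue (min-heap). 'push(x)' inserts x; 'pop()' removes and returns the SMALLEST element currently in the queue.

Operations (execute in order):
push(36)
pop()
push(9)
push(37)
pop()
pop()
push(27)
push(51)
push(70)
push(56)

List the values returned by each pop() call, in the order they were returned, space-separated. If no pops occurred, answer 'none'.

push(36): heap contents = [36]
pop() → 36: heap contents = []
push(9): heap contents = [9]
push(37): heap contents = [9, 37]
pop() → 9: heap contents = [37]
pop() → 37: heap contents = []
push(27): heap contents = [27]
push(51): heap contents = [27, 51]
push(70): heap contents = [27, 51, 70]
push(56): heap contents = [27, 51, 56, 70]

Answer: 36 9 37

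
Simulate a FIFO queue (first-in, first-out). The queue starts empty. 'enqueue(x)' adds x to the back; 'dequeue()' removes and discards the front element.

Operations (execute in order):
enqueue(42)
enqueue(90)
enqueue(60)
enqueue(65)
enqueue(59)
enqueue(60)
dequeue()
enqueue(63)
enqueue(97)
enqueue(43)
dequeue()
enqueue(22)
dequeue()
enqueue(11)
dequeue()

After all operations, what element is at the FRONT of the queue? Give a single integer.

Answer: 59

Derivation:
enqueue(42): queue = [42]
enqueue(90): queue = [42, 90]
enqueue(60): queue = [42, 90, 60]
enqueue(65): queue = [42, 90, 60, 65]
enqueue(59): queue = [42, 90, 60, 65, 59]
enqueue(60): queue = [42, 90, 60, 65, 59, 60]
dequeue(): queue = [90, 60, 65, 59, 60]
enqueue(63): queue = [90, 60, 65, 59, 60, 63]
enqueue(97): queue = [90, 60, 65, 59, 60, 63, 97]
enqueue(43): queue = [90, 60, 65, 59, 60, 63, 97, 43]
dequeue(): queue = [60, 65, 59, 60, 63, 97, 43]
enqueue(22): queue = [60, 65, 59, 60, 63, 97, 43, 22]
dequeue(): queue = [65, 59, 60, 63, 97, 43, 22]
enqueue(11): queue = [65, 59, 60, 63, 97, 43, 22, 11]
dequeue(): queue = [59, 60, 63, 97, 43, 22, 11]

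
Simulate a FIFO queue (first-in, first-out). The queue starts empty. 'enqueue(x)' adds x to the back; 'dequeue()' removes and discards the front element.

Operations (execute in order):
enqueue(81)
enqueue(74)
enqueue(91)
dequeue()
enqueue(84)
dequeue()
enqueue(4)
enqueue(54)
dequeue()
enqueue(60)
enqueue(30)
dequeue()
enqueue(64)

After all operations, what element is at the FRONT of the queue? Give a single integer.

enqueue(81): queue = [81]
enqueue(74): queue = [81, 74]
enqueue(91): queue = [81, 74, 91]
dequeue(): queue = [74, 91]
enqueue(84): queue = [74, 91, 84]
dequeue(): queue = [91, 84]
enqueue(4): queue = [91, 84, 4]
enqueue(54): queue = [91, 84, 4, 54]
dequeue(): queue = [84, 4, 54]
enqueue(60): queue = [84, 4, 54, 60]
enqueue(30): queue = [84, 4, 54, 60, 30]
dequeue(): queue = [4, 54, 60, 30]
enqueue(64): queue = [4, 54, 60, 30, 64]

Answer: 4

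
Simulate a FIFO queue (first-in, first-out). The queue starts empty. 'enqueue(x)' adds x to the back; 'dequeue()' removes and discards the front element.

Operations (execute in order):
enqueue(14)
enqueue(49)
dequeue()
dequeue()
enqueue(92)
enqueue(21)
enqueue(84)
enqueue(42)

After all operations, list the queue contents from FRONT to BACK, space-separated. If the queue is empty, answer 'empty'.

Answer: 92 21 84 42

Derivation:
enqueue(14): [14]
enqueue(49): [14, 49]
dequeue(): [49]
dequeue(): []
enqueue(92): [92]
enqueue(21): [92, 21]
enqueue(84): [92, 21, 84]
enqueue(42): [92, 21, 84, 42]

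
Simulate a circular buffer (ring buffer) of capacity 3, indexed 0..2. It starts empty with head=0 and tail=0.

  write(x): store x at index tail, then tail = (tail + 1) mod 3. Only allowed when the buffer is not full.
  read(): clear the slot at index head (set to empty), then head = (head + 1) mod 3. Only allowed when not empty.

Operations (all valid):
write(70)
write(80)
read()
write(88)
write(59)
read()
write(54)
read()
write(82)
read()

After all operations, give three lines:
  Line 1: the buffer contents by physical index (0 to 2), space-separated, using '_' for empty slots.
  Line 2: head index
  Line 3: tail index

write(70): buf=[70 _ _], head=0, tail=1, size=1
write(80): buf=[70 80 _], head=0, tail=2, size=2
read(): buf=[_ 80 _], head=1, tail=2, size=1
write(88): buf=[_ 80 88], head=1, tail=0, size=2
write(59): buf=[59 80 88], head=1, tail=1, size=3
read(): buf=[59 _ 88], head=2, tail=1, size=2
write(54): buf=[59 54 88], head=2, tail=2, size=3
read(): buf=[59 54 _], head=0, tail=2, size=2
write(82): buf=[59 54 82], head=0, tail=0, size=3
read(): buf=[_ 54 82], head=1, tail=0, size=2

Answer: _ 54 82
1
0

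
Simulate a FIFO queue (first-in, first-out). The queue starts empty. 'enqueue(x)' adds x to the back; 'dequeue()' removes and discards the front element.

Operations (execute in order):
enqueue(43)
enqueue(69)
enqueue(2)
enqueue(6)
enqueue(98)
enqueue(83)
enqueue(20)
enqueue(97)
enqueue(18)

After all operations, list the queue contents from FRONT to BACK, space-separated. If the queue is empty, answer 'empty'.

enqueue(43): [43]
enqueue(69): [43, 69]
enqueue(2): [43, 69, 2]
enqueue(6): [43, 69, 2, 6]
enqueue(98): [43, 69, 2, 6, 98]
enqueue(83): [43, 69, 2, 6, 98, 83]
enqueue(20): [43, 69, 2, 6, 98, 83, 20]
enqueue(97): [43, 69, 2, 6, 98, 83, 20, 97]
enqueue(18): [43, 69, 2, 6, 98, 83, 20, 97, 18]

Answer: 43 69 2 6 98 83 20 97 18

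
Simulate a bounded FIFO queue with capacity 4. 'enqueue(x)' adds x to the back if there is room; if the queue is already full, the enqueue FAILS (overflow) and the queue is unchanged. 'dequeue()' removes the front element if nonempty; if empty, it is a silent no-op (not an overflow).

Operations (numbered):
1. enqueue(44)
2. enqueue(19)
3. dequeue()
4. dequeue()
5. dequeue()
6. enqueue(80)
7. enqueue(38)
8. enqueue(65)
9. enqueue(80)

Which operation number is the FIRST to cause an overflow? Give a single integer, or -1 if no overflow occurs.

1. enqueue(44): size=1
2. enqueue(19): size=2
3. dequeue(): size=1
4. dequeue(): size=0
5. dequeue(): empty, no-op, size=0
6. enqueue(80): size=1
7. enqueue(38): size=2
8. enqueue(65): size=3
9. enqueue(80): size=4

Answer: -1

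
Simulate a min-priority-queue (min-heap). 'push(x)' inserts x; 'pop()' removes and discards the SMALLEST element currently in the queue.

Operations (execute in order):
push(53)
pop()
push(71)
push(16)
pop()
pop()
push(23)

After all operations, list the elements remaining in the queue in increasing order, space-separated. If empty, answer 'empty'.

push(53): heap contents = [53]
pop() → 53: heap contents = []
push(71): heap contents = [71]
push(16): heap contents = [16, 71]
pop() → 16: heap contents = [71]
pop() → 71: heap contents = []
push(23): heap contents = [23]

Answer: 23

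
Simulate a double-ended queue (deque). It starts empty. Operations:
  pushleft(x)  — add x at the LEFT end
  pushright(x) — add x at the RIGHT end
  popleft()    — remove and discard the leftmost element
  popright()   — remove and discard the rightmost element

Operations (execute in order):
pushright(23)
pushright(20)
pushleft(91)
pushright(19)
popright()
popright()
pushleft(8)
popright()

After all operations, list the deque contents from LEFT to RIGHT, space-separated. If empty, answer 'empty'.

pushright(23): [23]
pushright(20): [23, 20]
pushleft(91): [91, 23, 20]
pushright(19): [91, 23, 20, 19]
popright(): [91, 23, 20]
popright(): [91, 23]
pushleft(8): [8, 91, 23]
popright(): [8, 91]

Answer: 8 91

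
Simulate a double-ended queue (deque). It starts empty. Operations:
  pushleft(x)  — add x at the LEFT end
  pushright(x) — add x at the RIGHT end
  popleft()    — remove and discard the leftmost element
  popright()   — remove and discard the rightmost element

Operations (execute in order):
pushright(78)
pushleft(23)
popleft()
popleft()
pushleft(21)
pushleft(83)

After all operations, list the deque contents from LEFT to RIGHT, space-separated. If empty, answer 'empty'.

Answer: 83 21

Derivation:
pushright(78): [78]
pushleft(23): [23, 78]
popleft(): [78]
popleft(): []
pushleft(21): [21]
pushleft(83): [83, 21]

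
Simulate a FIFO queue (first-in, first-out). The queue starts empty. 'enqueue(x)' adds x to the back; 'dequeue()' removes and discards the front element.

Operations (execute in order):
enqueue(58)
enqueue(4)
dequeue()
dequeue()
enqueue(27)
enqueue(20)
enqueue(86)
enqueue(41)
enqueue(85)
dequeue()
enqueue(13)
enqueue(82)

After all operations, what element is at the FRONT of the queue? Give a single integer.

enqueue(58): queue = [58]
enqueue(4): queue = [58, 4]
dequeue(): queue = [4]
dequeue(): queue = []
enqueue(27): queue = [27]
enqueue(20): queue = [27, 20]
enqueue(86): queue = [27, 20, 86]
enqueue(41): queue = [27, 20, 86, 41]
enqueue(85): queue = [27, 20, 86, 41, 85]
dequeue(): queue = [20, 86, 41, 85]
enqueue(13): queue = [20, 86, 41, 85, 13]
enqueue(82): queue = [20, 86, 41, 85, 13, 82]

Answer: 20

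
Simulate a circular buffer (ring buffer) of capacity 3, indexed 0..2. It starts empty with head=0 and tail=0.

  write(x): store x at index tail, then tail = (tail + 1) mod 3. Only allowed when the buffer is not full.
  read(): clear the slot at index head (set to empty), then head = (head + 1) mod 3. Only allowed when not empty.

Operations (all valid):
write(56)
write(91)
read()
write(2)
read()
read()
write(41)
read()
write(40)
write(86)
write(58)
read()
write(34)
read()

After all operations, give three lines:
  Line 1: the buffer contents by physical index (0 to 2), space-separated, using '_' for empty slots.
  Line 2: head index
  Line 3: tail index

write(56): buf=[56 _ _], head=0, tail=1, size=1
write(91): buf=[56 91 _], head=0, tail=2, size=2
read(): buf=[_ 91 _], head=1, tail=2, size=1
write(2): buf=[_ 91 2], head=1, tail=0, size=2
read(): buf=[_ _ 2], head=2, tail=0, size=1
read(): buf=[_ _ _], head=0, tail=0, size=0
write(41): buf=[41 _ _], head=0, tail=1, size=1
read(): buf=[_ _ _], head=1, tail=1, size=0
write(40): buf=[_ 40 _], head=1, tail=2, size=1
write(86): buf=[_ 40 86], head=1, tail=0, size=2
write(58): buf=[58 40 86], head=1, tail=1, size=3
read(): buf=[58 _ 86], head=2, tail=1, size=2
write(34): buf=[58 34 86], head=2, tail=2, size=3
read(): buf=[58 34 _], head=0, tail=2, size=2

Answer: 58 34 _
0
2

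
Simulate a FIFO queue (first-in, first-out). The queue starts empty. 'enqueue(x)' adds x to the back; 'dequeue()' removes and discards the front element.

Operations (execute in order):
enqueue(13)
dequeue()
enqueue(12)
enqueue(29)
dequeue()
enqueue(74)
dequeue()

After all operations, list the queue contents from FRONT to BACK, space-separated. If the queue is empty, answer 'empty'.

Answer: 74

Derivation:
enqueue(13): [13]
dequeue(): []
enqueue(12): [12]
enqueue(29): [12, 29]
dequeue(): [29]
enqueue(74): [29, 74]
dequeue(): [74]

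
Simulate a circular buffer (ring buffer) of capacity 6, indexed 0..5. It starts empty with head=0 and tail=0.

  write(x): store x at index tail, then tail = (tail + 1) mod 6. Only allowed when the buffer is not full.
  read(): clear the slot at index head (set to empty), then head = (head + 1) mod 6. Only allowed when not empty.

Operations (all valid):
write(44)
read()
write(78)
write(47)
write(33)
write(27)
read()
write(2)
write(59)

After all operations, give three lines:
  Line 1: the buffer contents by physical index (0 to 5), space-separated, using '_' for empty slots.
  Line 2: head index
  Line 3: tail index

write(44): buf=[44 _ _ _ _ _], head=0, tail=1, size=1
read(): buf=[_ _ _ _ _ _], head=1, tail=1, size=0
write(78): buf=[_ 78 _ _ _ _], head=1, tail=2, size=1
write(47): buf=[_ 78 47 _ _ _], head=1, tail=3, size=2
write(33): buf=[_ 78 47 33 _ _], head=1, tail=4, size=3
write(27): buf=[_ 78 47 33 27 _], head=1, tail=5, size=4
read(): buf=[_ _ 47 33 27 _], head=2, tail=5, size=3
write(2): buf=[_ _ 47 33 27 2], head=2, tail=0, size=4
write(59): buf=[59 _ 47 33 27 2], head=2, tail=1, size=5

Answer: 59 _ 47 33 27 2
2
1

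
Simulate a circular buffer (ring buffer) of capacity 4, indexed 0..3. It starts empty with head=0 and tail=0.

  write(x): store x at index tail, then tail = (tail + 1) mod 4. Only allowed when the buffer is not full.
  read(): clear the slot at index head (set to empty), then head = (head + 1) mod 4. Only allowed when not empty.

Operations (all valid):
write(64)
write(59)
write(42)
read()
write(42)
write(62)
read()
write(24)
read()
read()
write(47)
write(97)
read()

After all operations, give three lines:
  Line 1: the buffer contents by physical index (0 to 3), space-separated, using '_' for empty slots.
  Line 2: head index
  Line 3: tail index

write(64): buf=[64 _ _ _], head=0, tail=1, size=1
write(59): buf=[64 59 _ _], head=0, tail=2, size=2
write(42): buf=[64 59 42 _], head=0, tail=3, size=3
read(): buf=[_ 59 42 _], head=1, tail=3, size=2
write(42): buf=[_ 59 42 42], head=1, tail=0, size=3
write(62): buf=[62 59 42 42], head=1, tail=1, size=4
read(): buf=[62 _ 42 42], head=2, tail=1, size=3
write(24): buf=[62 24 42 42], head=2, tail=2, size=4
read(): buf=[62 24 _ 42], head=3, tail=2, size=3
read(): buf=[62 24 _ _], head=0, tail=2, size=2
write(47): buf=[62 24 47 _], head=0, tail=3, size=3
write(97): buf=[62 24 47 97], head=0, tail=0, size=4
read(): buf=[_ 24 47 97], head=1, tail=0, size=3

Answer: _ 24 47 97
1
0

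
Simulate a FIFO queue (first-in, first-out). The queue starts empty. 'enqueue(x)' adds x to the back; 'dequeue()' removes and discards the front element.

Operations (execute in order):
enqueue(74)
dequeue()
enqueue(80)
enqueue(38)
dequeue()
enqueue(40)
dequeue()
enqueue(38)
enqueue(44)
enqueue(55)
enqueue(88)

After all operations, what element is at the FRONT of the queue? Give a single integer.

enqueue(74): queue = [74]
dequeue(): queue = []
enqueue(80): queue = [80]
enqueue(38): queue = [80, 38]
dequeue(): queue = [38]
enqueue(40): queue = [38, 40]
dequeue(): queue = [40]
enqueue(38): queue = [40, 38]
enqueue(44): queue = [40, 38, 44]
enqueue(55): queue = [40, 38, 44, 55]
enqueue(88): queue = [40, 38, 44, 55, 88]

Answer: 40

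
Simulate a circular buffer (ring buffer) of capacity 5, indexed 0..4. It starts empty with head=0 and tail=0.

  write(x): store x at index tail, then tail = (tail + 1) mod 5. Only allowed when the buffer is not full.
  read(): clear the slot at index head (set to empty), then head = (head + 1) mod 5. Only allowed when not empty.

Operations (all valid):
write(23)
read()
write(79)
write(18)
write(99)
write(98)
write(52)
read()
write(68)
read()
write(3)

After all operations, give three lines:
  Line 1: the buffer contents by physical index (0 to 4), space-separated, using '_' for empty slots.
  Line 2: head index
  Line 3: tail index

Answer: 52 68 3 99 98
3
3

Derivation:
write(23): buf=[23 _ _ _ _], head=0, tail=1, size=1
read(): buf=[_ _ _ _ _], head=1, tail=1, size=0
write(79): buf=[_ 79 _ _ _], head=1, tail=2, size=1
write(18): buf=[_ 79 18 _ _], head=1, tail=3, size=2
write(99): buf=[_ 79 18 99 _], head=1, tail=4, size=3
write(98): buf=[_ 79 18 99 98], head=1, tail=0, size=4
write(52): buf=[52 79 18 99 98], head=1, tail=1, size=5
read(): buf=[52 _ 18 99 98], head=2, tail=1, size=4
write(68): buf=[52 68 18 99 98], head=2, tail=2, size=5
read(): buf=[52 68 _ 99 98], head=3, tail=2, size=4
write(3): buf=[52 68 3 99 98], head=3, tail=3, size=5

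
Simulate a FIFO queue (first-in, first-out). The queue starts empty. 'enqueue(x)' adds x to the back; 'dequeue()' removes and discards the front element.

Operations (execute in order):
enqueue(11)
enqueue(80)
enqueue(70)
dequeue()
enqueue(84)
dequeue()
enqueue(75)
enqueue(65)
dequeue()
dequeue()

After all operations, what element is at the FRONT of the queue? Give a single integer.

enqueue(11): queue = [11]
enqueue(80): queue = [11, 80]
enqueue(70): queue = [11, 80, 70]
dequeue(): queue = [80, 70]
enqueue(84): queue = [80, 70, 84]
dequeue(): queue = [70, 84]
enqueue(75): queue = [70, 84, 75]
enqueue(65): queue = [70, 84, 75, 65]
dequeue(): queue = [84, 75, 65]
dequeue(): queue = [75, 65]

Answer: 75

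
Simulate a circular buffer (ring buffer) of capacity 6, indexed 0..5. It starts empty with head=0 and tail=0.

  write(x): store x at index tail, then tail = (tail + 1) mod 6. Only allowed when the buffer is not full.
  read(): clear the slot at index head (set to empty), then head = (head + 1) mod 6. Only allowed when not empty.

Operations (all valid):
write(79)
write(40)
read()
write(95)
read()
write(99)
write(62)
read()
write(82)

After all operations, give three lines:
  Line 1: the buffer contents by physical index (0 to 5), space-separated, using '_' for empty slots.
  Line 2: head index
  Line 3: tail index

Answer: _ _ _ 99 62 82
3
0

Derivation:
write(79): buf=[79 _ _ _ _ _], head=0, tail=1, size=1
write(40): buf=[79 40 _ _ _ _], head=0, tail=2, size=2
read(): buf=[_ 40 _ _ _ _], head=1, tail=2, size=1
write(95): buf=[_ 40 95 _ _ _], head=1, tail=3, size=2
read(): buf=[_ _ 95 _ _ _], head=2, tail=3, size=1
write(99): buf=[_ _ 95 99 _ _], head=2, tail=4, size=2
write(62): buf=[_ _ 95 99 62 _], head=2, tail=5, size=3
read(): buf=[_ _ _ 99 62 _], head=3, tail=5, size=2
write(82): buf=[_ _ _ 99 62 82], head=3, tail=0, size=3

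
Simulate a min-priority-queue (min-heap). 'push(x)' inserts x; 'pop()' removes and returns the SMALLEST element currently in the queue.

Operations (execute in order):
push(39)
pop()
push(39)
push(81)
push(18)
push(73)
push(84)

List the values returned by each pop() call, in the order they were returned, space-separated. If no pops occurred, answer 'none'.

push(39): heap contents = [39]
pop() → 39: heap contents = []
push(39): heap contents = [39]
push(81): heap contents = [39, 81]
push(18): heap contents = [18, 39, 81]
push(73): heap contents = [18, 39, 73, 81]
push(84): heap contents = [18, 39, 73, 81, 84]

Answer: 39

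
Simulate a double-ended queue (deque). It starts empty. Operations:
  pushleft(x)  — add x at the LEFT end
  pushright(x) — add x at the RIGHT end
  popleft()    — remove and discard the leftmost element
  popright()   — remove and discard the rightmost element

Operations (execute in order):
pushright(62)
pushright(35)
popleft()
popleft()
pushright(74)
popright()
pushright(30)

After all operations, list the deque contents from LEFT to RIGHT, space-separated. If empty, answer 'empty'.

Answer: 30

Derivation:
pushright(62): [62]
pushright(35): [62, 35]
popleft(): [35]
popleft(): []
pushright(74): [74]
popright(): []
pushright(30): [30]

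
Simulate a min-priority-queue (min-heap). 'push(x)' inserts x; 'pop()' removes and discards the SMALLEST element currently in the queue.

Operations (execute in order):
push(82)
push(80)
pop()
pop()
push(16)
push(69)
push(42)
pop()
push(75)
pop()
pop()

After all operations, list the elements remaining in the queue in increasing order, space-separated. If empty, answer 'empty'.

Answer: 75

Derivation:
push(82): heap contents = [82]
push(80): heap contents = [80, 82]
pop() → 80: heap contents = [82]
pop() → 82: heap contents = []
push(16): heap contents = [16]
push(69): heap contents = [16, 69]
push(42): heap contents = [16, 42, 69]
pop() → 16: heap contents = [42, 69]
push(75): heap contents = [42, 69, 75]
pop() → 42: heap contents = [69, 75]
pop() → 69: heap contents = [75]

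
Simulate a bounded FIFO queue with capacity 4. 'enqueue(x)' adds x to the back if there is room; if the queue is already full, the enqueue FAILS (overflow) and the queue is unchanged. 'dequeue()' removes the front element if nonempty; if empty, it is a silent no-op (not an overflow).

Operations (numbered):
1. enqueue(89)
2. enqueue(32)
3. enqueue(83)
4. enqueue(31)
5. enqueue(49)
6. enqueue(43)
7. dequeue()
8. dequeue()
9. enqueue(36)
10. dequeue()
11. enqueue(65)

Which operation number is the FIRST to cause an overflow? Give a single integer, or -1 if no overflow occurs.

Answer: 5

Derivation:
1. enqueue(89): size=1
2. enqueue(32): size=2
3. enqueue(83): size=3
4. enqueue(31): size=4
5. enqueue(49): size=4=cap → OVERFLOW (fail)
6. enqueue(43): size=4=cap → OVERFLOW (fail)
7. dequeue(): size=3
8. dequeue(): size=2
9. enqueue(36): size=3
10. dequeue(): size=2
11. enqueue(65): size=3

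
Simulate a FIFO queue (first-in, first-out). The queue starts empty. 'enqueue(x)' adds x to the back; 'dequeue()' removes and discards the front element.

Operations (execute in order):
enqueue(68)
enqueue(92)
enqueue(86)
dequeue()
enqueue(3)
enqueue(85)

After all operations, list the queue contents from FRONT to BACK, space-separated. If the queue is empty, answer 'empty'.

enqueue(68): [68]
enqueue(92): [68, 92]
enqueue(86): [68, 92, 86]
dequeue(): [92, 86]
enqueue(3): [92, 86, 3]
enqueue(85): [92, 86, 3, 85]

Answer: 92 86 3 85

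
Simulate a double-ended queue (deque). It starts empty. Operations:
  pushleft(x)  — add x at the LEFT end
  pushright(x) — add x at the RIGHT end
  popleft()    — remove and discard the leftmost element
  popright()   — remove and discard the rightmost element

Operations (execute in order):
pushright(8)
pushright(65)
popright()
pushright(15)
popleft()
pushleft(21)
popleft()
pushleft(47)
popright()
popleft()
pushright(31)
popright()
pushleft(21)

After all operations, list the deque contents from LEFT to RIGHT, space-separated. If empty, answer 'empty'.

Answer: 21

Derivation:
pushright(8): [8]
pushright(65): [8, 65]
popright(): [8]
pushright(15): [8, 15]
popleft(): [15]
pushleft(21): [21, 15]
popleft(): [15]
pushleft(47): [47, 15]
popright(): [47]
popleft(): []
pushright(31): [31]
popright(): []
pushleft(21): [21]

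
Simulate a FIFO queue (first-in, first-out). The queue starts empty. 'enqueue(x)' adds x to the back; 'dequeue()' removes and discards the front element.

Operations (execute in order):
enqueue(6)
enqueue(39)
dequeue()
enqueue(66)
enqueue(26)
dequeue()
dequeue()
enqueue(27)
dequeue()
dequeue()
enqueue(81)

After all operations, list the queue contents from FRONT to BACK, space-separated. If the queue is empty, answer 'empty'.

Answer: 81

Derivation:
enqueue(6): [6]
enqueue(39): [6, 39]
dequeue(): [39]
enqueue(66): [39, 66]
enqueue(26): [39, 66, 26]
dequeue(): [66, 26]
dequeue(): [26]
enqueue(27): [26, 27]
dequeue(): [27]
dequeue(): []
enqueue(81): [81]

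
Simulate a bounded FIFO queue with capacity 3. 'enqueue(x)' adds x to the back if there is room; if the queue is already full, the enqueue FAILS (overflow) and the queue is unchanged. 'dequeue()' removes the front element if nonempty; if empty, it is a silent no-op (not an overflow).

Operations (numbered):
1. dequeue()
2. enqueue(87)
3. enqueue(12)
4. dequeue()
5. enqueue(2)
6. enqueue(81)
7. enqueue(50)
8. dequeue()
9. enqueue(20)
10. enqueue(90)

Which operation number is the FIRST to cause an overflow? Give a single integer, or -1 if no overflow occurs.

1. dequeue(): empty, no-op, size=0
2. enqueue(87): size=1
3. enqueue(12): size=2
4. dequeue(): size=1
5. enqueue(2): size=2
6. enqueue(81): size=3
7. enqueue(50): size=3=cap → OVERFLOW (fail)
8. dequeue(): size=2
9. enqueue(20): size=3
10. enqueue(90): size=3=cap → OVERFLOW (fail)

Answer: 7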